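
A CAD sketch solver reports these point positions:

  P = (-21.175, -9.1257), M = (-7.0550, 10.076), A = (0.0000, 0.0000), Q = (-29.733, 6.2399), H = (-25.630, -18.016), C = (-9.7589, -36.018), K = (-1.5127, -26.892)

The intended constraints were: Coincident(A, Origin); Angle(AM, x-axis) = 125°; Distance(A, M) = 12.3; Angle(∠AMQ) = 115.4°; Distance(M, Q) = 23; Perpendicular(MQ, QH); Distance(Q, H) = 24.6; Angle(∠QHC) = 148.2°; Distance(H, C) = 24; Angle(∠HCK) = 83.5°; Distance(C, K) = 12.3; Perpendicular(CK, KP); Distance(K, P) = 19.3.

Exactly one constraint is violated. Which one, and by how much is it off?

Distance(K, P) = 19.3 — off by 7.20.

A = (0.00, 0.00) ✓; AM at 125.0° ✓; |AM| = 12.30 ✓; ∠AMQ = 115.4° ✓; |MQ| = 23.00 ✓; ∠(MQ, QH) = 90.00° ✓; |QH| = 24.60 ✓; ∠QHC = 148.2° ✓; |HC| = 24.00 ✓; ∠HCK = 83.50° ✓; |CK| = 12.30 ✓; ∠(CK, KP) = 90.00° ✓; |KP| = 26.50 ✗.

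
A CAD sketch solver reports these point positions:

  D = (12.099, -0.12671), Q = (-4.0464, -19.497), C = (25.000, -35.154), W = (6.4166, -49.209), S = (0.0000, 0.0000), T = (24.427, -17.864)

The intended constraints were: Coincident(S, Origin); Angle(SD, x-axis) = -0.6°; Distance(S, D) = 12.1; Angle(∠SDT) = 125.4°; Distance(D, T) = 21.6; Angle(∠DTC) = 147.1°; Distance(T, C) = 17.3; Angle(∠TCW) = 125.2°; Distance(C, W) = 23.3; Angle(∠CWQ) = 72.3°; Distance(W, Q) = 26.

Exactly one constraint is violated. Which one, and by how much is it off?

Distance(W, Q) = 26 — off by 5.50.

S = (0.00, 0.00) ✓; SD at -0.6000° ✓; |SD| = 12.10 ✓; ∠SDT = 125.4° ✓; |DT| = 21.60 ✓; ∠DTC = 147.1° ✓; |TC| = 17.30 ✓; ∠TCW = 125.2° ✓; |CW| = 23.30 ✓; ∠CWQ = 72.30° ✓; |WQ| = 31.50 ✗.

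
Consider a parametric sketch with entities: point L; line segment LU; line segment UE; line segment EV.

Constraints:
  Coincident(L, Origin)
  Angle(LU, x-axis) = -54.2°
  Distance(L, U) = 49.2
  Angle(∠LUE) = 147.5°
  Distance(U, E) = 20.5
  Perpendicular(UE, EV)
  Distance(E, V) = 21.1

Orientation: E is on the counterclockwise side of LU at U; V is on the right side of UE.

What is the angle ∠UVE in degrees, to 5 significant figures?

44.174°

L is at the origin; LU runs at -54.2° with length 49.2, so U = 49.2·(cos -54.2°, sin -54.2°) = (28.780, -39.904). ∠LUE = 147.5°, so UE runs at -54.2° + (180° − 147.5°) = -21.700° from the x-axis; with |UE| = 20.5, E = U + 20.5·(cos -21.700°, sin -21.700°) = (47.827, -47.484). UE ⟂ EV; with |EV| = 21.1 on the right of UE, V = E + 21.1·(-0.36975, -0.92913) = (40.025, -67.089). Then cos ∠UVE = VU·VE / (|VU||VE|), giving 44.174°.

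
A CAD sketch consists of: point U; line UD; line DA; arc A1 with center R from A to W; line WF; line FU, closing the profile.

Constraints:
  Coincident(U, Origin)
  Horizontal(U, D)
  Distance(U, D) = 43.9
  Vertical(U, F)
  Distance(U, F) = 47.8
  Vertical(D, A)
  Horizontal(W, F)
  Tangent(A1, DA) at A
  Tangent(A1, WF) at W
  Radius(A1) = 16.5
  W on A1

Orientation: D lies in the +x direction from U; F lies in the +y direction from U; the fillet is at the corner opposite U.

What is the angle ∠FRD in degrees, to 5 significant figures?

148.85°

U is at the origin; U and D share the same y with |UD| = 43.9 and D on the +x side, so D = (43.900, 0.0000). UF is vertical with |UF| = 47.8 and F on the +y side, so F = (0.0000, 47.800). The virtual corner opposite U is at (43.900, 47.800). Since A1 is tangent to DA there, RA ⟂ DA and since A1 is tangent to WF there, RW ⟂ WF, with radius 16.5, so the center R sits 16.5 in from both sides at R = (27.400, 31.300). Then cos ∠FRD = RF·RD / (|RF||RD|), giving 148.85°.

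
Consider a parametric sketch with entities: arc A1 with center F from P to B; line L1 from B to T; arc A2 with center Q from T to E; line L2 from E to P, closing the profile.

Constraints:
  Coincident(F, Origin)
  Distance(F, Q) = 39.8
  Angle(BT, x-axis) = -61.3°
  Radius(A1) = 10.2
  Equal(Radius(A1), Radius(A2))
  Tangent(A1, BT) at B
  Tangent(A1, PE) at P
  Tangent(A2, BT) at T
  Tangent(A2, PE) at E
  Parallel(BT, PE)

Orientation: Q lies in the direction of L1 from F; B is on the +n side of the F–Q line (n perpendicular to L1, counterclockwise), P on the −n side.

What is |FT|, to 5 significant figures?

41.086

The slot axis is L1's direction at -61.3°, so u = (cos -61.3°, sin -61.3°) = (0.48022, -0.87715) and n = (−sin -61.3°, cos -61.3°) = (0.87715, 0.48022). F is at the origin and Q lies 39.8 along u from F, so Q = 39.8·u = (19.113, -34.910). Tangency of A1 to both parallel lines with radius 10.2 puts B and P at F ± 10.2·n: B = (8.9469, 4.8983), P = (-8.9469, -4.8983). Equal radii place T and E the same way about Q: T = Q + 10.2·n = (28.060, -30.012), E = Q − 10.2·n = (10.166, -39.809). Then |FT| = |T − F| = 41.086.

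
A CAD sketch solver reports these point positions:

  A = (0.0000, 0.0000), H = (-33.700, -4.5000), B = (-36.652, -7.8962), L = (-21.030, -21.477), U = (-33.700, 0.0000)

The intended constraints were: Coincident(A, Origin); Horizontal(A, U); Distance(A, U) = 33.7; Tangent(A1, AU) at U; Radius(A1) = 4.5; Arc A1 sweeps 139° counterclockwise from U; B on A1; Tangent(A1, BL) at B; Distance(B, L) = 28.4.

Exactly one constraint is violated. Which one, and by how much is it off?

Distance(B, L) = 28.4 — off by 7.70.

A = (0.00, 0.00) ✓; A.y = 0.00, U.y = 0.00 ✓; |AU| = 33.70 ✓; ∠(HU, UA) = 90.00° ✓; |HU| = 4.500 ✓; bearing(H→B) − bearing(H→U) = 139.0° ✓; |HB| = 4.500 ✓; ∠(HB, BL) = 90.00° ✓; |BL| = 20.70 ✗.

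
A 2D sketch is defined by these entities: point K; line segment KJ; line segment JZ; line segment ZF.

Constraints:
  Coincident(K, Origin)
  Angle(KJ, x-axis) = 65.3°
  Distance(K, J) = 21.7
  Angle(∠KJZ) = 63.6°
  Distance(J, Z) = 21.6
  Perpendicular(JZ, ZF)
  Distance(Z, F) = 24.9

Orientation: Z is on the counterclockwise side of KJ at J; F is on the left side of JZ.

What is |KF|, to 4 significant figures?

13.14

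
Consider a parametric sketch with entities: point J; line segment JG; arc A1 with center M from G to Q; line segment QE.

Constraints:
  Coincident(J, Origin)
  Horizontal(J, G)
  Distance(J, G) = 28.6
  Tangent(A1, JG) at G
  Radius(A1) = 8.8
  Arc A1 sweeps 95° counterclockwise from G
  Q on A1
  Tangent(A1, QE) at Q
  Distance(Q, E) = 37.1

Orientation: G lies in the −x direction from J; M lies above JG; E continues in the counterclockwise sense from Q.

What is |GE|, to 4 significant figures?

46.85

J is at the origin; JG is horizontal with |JG| = 28.6 and G on the −x side, so G = (-28.60, 0.000). Since A1 is tangent to JG there, MG ⟂ JG, so M = G + (0, 8.8) = (-28.60, 8.800). On A1, G sits at bearing -90° from M; a 95° counterclockwise sweep puts Q at bearing 5°, so Q = M + 8.8·(cos 5°, sin 5°) = (-19.83, 9.567). Tangency of A1 to QE means the radius MQ is perpendicular to QE, so QE runs along (−sin 5°, cos 5°); with |QE| = 37.1, E = (-23.07, 46.53). Then |GE| = |E − G| = 46.85.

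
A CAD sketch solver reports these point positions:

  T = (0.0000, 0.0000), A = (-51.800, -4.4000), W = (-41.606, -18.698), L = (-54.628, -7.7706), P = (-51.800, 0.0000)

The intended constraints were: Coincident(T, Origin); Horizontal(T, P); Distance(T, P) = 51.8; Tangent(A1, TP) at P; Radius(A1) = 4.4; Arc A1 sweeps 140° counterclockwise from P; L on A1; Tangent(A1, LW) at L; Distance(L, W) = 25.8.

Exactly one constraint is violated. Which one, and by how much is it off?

Distance(L, W) = 25.8 — off by 8.80.

T = (0.00, 0.00) ✓; T.y = 0.00, P.y = 0.00 ✓; |TP| = 51.80 ✓; ∠(AP, PT) = 90.00° ✓; |AP| = 4.400 ✓; bearing(A→L) − bearing(A→P) = 140.0° ✓; |AL| = 4.400 ✓; ∠(AL, LW) = 90.00° ✓; |LW| = 17.00 ✗.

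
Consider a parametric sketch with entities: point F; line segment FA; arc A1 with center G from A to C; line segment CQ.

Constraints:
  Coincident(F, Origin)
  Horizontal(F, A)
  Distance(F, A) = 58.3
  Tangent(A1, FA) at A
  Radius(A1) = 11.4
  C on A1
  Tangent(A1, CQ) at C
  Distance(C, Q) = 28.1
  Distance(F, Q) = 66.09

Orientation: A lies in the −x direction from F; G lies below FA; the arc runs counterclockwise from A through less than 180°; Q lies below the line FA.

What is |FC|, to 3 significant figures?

70.0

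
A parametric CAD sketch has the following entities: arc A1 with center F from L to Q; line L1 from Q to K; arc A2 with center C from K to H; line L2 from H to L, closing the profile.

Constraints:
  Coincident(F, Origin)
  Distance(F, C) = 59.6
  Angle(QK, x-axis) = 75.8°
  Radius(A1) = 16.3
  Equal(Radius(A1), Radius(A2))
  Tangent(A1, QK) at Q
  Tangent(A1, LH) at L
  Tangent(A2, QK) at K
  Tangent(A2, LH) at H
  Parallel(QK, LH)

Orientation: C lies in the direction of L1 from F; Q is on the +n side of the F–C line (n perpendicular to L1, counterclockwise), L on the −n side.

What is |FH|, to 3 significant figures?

61.8

Tangency of A1 to both parallel lines with radius 16.3 puts Q and L at F ± 16.3·n: Q = (-15.8, 4.00), L = (15.8, -4.00). Equal radii place K and H the same way about C: K = C + 16.3·n = (-1.18, 61.8), H = C − 16.3·n = (30.4, 53.8). Then |FH| = |H − F| = 61.8.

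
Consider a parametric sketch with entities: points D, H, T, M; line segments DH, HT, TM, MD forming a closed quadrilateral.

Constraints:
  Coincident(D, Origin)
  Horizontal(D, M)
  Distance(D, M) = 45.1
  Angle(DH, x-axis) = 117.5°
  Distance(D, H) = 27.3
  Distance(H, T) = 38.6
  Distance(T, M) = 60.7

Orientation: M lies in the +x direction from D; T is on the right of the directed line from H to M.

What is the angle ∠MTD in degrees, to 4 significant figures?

32.30°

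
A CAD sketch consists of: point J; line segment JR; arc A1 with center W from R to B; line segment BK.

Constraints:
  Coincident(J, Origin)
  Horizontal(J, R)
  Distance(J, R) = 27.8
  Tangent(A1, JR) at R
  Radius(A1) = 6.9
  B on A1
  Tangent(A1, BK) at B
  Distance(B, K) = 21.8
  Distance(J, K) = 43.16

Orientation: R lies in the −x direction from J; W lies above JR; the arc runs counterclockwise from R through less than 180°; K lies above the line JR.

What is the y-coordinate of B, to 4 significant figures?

10.03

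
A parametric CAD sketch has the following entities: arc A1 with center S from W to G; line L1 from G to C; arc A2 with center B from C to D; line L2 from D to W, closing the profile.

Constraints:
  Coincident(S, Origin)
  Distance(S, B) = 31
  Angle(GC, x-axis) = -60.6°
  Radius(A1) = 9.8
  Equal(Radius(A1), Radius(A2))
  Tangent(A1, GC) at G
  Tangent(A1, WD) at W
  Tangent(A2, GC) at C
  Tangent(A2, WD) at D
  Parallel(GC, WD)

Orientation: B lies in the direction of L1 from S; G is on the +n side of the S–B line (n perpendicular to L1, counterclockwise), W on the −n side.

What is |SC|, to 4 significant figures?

32.51

The slot axis is L1's direction at -60.6°, so u = (cos -60.6°, sin -60.6°) = (0.4909, -0.8712) and n = (−sin -60.6°, cos -60.6°) = (0.8712, 0.4909). S is at the origin and B lies 31.0 along u from S, so B = 31.0·u = (15.22, -27.01). Tangency of A1 to both parallel lines with radius 9.8 puts G and W at S ± 9.8·n: G = (8.538, 4.811), W = (-8.538, -4.811). Equal radii place C and D the same way about B: C = B + 9.8·n = (23.76, -22.20), D = B − 9.8·n = (6.680, -31.82). Then |SC| = |C − S| = 32.51.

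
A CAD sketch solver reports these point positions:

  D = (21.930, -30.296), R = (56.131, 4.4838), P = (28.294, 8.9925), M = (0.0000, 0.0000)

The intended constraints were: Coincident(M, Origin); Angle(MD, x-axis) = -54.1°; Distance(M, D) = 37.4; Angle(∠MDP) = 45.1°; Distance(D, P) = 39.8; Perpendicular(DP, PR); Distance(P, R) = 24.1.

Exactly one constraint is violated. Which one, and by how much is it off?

Distance(P, R) = 24.1 — off by 4.10.

M = (0.00, 0.00) ✓; MD at -54.10° ✓; |MD| = 37.40 ✓; ∠MDP = 45.10° ✓; |DP| = 39.80 ✓; ∠(DP, PR) = 90.00° ✓; |PR| = 28.20 ✗.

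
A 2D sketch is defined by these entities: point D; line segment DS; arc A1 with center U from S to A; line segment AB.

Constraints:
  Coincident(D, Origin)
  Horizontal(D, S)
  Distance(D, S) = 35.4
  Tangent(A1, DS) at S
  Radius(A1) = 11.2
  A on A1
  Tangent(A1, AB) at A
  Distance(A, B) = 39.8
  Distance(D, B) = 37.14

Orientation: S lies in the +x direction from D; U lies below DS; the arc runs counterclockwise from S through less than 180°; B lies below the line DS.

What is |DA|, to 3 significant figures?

26.7

Checks: ∠(US, SD) = 90.00° ✓; |US| = 11.20 ✓; |UA| = 11.20 ✓; ∠(UA, AB) = 90.00° ✓; |AB| = 39.80 ✓; |DB| = 37.14 ✓.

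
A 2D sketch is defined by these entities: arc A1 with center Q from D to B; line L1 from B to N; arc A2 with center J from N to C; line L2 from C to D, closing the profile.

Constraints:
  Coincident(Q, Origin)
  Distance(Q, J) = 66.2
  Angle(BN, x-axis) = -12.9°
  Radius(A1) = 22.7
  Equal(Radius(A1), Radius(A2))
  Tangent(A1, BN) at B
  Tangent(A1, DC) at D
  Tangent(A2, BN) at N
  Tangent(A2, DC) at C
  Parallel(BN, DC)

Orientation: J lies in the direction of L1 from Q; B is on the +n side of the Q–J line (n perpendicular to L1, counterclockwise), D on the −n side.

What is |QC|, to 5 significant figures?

69.984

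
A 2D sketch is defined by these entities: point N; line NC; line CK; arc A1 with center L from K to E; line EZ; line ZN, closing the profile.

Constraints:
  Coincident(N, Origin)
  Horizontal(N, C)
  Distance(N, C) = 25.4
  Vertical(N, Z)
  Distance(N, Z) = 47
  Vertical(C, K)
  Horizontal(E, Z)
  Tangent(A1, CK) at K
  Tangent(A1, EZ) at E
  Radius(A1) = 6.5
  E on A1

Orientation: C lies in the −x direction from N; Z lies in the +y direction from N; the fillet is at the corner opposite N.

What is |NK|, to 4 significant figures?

47.81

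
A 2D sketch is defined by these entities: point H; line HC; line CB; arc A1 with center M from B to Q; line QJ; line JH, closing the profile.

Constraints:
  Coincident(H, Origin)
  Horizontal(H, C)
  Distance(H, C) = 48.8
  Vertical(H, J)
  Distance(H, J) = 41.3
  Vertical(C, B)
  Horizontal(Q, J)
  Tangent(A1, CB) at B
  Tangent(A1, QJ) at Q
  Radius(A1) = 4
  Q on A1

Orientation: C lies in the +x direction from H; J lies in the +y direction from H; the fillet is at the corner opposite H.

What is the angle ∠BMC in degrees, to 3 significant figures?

83.9°

H is at the origin; HC is horizontal with |HC| = 48.8 and C on the +x side, so C = (48.8, 0.00). H and J share the same x with |HJ| = 41.3 and J on the +y side, so J = (0.00, 41.3). The virtual corner opposite H is at (48.8, 41.3). The tangent condition forces MB to be normal to CB and tangency of A1 to QJ means the radius MQ is perpendicular to QJ, with radius 4.0, so the center M sits 4.0 in from both sides at M = (44.8, 37.3). That places the tangent points at B = (48.8, 37.3) on CB and Q = (44.8, 41.3) on QJ. Then cos ∠BMC = MB·MC / (|MB||MC|), giving 83.9°.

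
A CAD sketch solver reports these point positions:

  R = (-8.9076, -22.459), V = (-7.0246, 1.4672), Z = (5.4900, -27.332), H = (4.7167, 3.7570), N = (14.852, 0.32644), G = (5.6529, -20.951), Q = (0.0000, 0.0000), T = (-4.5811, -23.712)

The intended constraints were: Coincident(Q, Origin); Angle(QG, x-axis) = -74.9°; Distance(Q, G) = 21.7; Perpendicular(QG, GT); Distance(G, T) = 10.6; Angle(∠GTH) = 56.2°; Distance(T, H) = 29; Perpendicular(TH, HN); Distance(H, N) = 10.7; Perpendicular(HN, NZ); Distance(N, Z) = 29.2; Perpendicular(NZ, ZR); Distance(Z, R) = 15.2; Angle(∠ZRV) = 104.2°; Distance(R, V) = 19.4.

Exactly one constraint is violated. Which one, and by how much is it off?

Distance(R, V) = 19.4 — off by 4.60.

Q = (0.00, 0.00) ✓; QG at -74.90° ✓; |QG| = 21.70 ✓; ∠(QG, GT) = 90.00° ✓; |GT| = 10.60 ✓; ∠GTH = 56.20° ✓; |TH| = 29.00 ✓; ∠(TH, HN) = 90.00° ✓; |HN| = 10.70 ✓; ∠(HN, NZ) = 90.00° ✓; |NZ| = 29.20 ✓; ∠(NZ, ZR) = 90.00° ✓; |ZR| = 15.20 ✓; ∠ZRV = 104.2° ✓; |RV| = 24.00 ✗.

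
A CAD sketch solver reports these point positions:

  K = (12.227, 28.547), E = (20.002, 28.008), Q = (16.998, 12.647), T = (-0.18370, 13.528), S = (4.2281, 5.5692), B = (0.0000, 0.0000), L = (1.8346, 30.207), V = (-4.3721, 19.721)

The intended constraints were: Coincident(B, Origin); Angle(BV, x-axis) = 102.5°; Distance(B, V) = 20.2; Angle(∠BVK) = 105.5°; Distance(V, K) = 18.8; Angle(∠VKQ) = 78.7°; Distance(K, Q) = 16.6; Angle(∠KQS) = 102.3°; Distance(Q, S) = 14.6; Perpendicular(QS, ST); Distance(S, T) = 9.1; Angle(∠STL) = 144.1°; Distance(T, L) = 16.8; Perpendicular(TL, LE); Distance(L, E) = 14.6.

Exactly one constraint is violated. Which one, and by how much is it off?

Distance(L, E) = 14.6 — off by 3.70.

B = (0.00, 0.00) ✓; BV at 102.5° ✓; |BV| = 20.20 ✓; ∠BVK = 105.5° ✓; |VK| = 18.80 ✓; ∠VKQ = 78.70° ✓; |KQ| = 16.60 ✓; ∠KQS = 102.3° ✓; |QS| = 14.60 ✓; ∠(QS, ST) = 90.00° ✓; |ST| = 9.100 ✓; ∠STL = 144.1° ✓; |TL| = 16.80 ✓; ∠(TL, LE) = 90.00° ✓; |LE| = 18.30 ✗.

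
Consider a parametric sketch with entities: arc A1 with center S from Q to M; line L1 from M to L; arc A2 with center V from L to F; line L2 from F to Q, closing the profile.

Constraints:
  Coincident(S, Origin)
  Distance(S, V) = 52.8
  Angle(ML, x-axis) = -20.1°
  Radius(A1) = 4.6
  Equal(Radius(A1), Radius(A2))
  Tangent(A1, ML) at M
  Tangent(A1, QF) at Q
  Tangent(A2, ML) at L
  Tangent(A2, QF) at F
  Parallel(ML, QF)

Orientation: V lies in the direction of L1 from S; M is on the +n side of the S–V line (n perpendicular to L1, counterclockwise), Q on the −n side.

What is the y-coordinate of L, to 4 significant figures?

-13.83

Tangency of A1 to both parallel lines with radius 4.6 puts M and Q at S ± 4.6·n: M = (1.581, 4.320), Q = (-1.581, -4.320). Equal radii place L and F the same way about V: L = V + 4.6·n = (51.17, -13.83), F = V − 4.6·n = (48.00, -22.47). So L.y = -13.83.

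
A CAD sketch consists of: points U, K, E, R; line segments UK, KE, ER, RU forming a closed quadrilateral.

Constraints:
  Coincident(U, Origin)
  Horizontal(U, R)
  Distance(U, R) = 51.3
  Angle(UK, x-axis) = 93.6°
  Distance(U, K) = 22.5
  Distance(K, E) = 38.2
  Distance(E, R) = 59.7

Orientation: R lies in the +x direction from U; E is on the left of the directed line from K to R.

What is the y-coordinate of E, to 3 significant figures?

52.3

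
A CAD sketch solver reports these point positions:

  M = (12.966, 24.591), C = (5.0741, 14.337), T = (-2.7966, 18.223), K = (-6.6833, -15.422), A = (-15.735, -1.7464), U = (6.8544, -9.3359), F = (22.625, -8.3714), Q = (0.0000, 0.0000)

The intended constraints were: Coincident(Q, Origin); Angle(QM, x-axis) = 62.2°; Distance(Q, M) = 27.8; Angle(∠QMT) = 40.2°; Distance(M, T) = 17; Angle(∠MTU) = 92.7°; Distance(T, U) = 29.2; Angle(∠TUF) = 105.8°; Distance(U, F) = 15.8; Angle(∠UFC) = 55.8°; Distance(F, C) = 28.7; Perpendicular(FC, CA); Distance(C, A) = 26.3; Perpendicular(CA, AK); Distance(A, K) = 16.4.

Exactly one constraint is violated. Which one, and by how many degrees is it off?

Perpendicular(CA, AK) — off by 4.20°.

Q = (0.00, 0.00) ✓; QM at 62.20° ✓; |QM| = 27.80 ✓; ∠QMT = 40.20° ✓; |MT| = 17.00 ✓; ∠MTU = 92.70° ✓; |TU| = 29.20 ✓; ∠TUF = 105.8° ✓; |UF| = 15.80 ✓; ∠UFC = 55.80° ✓; |FC| = 28.70 ✓; ∠(FC, CA) = 90.00° ✓; |CA| = 26.30 ✓; ∠(CA, AK) = 85.80° ✗; |AK| = 16.40 ✓.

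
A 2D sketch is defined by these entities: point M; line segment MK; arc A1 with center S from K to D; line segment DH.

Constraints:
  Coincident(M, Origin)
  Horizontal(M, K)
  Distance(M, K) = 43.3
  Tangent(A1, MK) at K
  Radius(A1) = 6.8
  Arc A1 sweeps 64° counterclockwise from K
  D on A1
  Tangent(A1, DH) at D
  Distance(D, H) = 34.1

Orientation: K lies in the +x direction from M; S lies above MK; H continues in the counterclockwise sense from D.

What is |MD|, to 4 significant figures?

49.56

M is at the origin; M and K share the same y with |MK| = 43.3 and K on the +x side, so K = (43.30, 0.000). A1 meets MK tangentially, so SK is at right angles to MK, so S = K + (0, 6.8) = (43.30, 6.800). On A1, K sits at bearing -90° from S; a 64° counterclockwise sweep puts D at bearing -26°, so D = S + 6.8·(cos -26°, sin -26°) = (49.41, 3.819). Then |MD| = |D − M| = 49.56.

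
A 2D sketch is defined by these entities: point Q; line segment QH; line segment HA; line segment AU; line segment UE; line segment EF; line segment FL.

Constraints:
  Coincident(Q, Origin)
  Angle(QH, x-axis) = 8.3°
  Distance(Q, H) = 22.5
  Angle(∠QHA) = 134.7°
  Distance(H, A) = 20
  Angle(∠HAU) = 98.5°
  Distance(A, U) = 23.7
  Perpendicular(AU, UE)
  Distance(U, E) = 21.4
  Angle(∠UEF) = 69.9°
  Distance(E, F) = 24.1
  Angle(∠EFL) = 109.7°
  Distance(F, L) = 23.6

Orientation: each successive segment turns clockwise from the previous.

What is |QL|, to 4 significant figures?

49.16

∠UEF = 69.9° gives EF at 41.40° from the x-axis; with |EF| = 24.1, F = (26.20, -3.467). ∠EFL = 109.7° gives FL at -28.90° from the x-axis; with |FL| = 23.6, L = (46.86, -14.87). Then |QL| = |L − Q| = 49.16.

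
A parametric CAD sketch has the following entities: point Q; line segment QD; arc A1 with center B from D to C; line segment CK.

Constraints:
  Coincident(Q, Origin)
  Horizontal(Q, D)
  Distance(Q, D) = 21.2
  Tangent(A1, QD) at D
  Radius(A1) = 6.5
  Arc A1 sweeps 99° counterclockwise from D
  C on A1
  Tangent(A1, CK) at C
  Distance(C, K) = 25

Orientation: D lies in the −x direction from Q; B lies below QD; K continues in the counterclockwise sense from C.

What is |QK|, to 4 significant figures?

39.99

On A1, D sits at bearing 90° from B; a 99° counterclockwise sweep puts C at bearing 189°, so C = B + 6.5·(cos 189°, sin 189°) = (-27.62, -7.517). A1 meets CK tangentially, so BC is at right angles to CK, so CK runs along (−sin 189°, cos 189°); with |CK| = 25.0, K = (-23.71, -32.21). Then |QK| = |K − Q| = 39.99.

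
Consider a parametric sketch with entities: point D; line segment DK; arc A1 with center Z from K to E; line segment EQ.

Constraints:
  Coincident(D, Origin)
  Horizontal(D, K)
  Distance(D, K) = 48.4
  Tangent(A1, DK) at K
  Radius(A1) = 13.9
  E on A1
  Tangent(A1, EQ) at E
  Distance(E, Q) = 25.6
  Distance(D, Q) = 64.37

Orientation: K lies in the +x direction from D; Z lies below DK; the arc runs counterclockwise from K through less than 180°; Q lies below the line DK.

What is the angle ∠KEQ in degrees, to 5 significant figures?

121.26°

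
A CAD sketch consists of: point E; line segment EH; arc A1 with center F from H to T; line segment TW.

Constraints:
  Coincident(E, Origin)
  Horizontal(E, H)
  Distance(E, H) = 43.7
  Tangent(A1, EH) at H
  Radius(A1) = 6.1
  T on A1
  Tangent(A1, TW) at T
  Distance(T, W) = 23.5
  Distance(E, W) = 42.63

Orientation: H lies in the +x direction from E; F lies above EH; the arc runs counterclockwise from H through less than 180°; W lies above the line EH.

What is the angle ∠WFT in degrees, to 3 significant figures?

75.4°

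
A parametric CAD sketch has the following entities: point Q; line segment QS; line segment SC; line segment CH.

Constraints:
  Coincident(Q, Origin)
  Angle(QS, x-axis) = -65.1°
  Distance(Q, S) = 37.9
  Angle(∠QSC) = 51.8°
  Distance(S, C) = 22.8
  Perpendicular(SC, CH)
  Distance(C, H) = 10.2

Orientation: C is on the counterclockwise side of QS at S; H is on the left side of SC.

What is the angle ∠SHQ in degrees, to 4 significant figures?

116.0°

∠QSC = 51.8°, so SC runs at -65.1° + (180° − 51.8°) = 63.10° from the x-axis; with |SC| = 22.8, C = S + 22.8·(cos 63.10°, sin 63.10°) = (26.27, -14.04). SC ⟂ CH; with |CH| = 10.2 on the left of SC, H = C + 10.2·(-0.8918, 0.4524) = (17.18, -9.429). Then cos ∠SHQ = HS·HQ / (|HS||HQ|), giving 116.0°.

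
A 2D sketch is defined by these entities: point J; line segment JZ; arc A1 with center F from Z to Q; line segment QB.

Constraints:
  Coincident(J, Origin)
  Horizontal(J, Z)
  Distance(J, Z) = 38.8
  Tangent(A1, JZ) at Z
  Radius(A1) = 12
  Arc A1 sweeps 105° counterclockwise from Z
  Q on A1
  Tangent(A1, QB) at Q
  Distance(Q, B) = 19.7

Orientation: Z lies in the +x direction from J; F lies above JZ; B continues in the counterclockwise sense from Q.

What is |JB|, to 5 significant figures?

56.715

J is at the origin; JZ is horizontal with |JZ| = 38.8 and Z on the +x side, so Z = (38.800, 0.0000). The tangent condition forces FZ to be normal to JZ, so F = Z + (0, 12) = (38.800, 12.000). On A1, Z sits at bearing -90° from F; a 105° counterclockwise sweep puts Q at bearing 15°, so Q = F + 12.0·(cos 15°, sin 15°) = (50.391, 15.106). The tangent condition forces FQ to be normal to QB, so QB runs along (−sin 15°, cos 15°); with |QB| = 19.7, B = (45.292, 34.135). Then |JB| = |B − J| = 56.715.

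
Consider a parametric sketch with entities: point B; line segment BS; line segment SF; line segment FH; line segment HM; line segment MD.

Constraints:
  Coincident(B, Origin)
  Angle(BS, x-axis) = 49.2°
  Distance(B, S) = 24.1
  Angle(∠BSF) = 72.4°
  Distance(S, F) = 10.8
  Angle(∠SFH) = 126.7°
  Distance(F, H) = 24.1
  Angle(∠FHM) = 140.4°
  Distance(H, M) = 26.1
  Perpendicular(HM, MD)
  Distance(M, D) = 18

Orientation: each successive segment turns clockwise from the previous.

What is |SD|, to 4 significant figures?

44.87

∠FHM = 140.4° gives HM at -151.3° from the x-axis; with |HM| = 26.1, M = (-10.40, -25.88). HM is perpendicular to MD, so MD runs at 118.7°; with |MD| = 18.0, D = (-19.04, -10.09). Then |SD| = |D − S| = 44.87.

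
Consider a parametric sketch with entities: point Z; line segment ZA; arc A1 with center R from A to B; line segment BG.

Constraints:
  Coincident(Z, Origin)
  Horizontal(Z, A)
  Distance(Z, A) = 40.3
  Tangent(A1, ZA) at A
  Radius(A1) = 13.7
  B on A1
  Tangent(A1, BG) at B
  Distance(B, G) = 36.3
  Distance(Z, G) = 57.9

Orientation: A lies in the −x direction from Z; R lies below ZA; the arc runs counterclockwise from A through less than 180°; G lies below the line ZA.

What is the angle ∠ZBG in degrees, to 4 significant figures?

74.78°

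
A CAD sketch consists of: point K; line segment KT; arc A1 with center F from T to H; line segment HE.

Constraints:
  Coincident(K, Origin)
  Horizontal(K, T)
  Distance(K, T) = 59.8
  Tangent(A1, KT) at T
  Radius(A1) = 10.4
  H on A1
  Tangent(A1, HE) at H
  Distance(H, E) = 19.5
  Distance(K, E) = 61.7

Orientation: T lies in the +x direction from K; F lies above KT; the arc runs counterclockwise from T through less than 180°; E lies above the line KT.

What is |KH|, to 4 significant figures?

69.39

Checks: K.y = 0.00, T.y = 0.00 ✓; |FH| = 10.40 ✓; ∠(FH, HE) = 90.00° ✓; |HE| = 19.50 ✓; |KE| = 61.70 ✓.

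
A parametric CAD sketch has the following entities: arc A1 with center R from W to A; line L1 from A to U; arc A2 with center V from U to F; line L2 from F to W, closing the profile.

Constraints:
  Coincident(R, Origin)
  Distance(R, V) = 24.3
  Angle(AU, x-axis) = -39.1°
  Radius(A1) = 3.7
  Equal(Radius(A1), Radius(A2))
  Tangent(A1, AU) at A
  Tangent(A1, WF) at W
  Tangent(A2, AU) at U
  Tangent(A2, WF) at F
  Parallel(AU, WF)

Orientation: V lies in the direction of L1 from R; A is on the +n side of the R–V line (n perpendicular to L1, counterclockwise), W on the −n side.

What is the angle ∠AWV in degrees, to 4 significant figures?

81.34°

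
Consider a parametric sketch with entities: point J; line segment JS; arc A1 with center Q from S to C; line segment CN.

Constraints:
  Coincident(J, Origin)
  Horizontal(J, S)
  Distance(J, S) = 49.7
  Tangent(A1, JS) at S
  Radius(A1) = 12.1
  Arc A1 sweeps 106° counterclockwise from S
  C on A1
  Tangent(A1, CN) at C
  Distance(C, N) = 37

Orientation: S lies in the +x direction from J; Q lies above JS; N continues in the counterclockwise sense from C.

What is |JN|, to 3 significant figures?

72.2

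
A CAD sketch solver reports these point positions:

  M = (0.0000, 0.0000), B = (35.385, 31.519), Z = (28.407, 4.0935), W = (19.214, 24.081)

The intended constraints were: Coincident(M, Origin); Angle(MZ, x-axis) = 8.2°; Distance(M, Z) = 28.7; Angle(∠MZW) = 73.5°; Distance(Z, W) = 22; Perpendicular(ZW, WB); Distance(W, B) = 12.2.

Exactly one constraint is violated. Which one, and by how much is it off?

Distance(W, B) = 12.2 — off by 5.60.

M = (0.00, 0.00) ✓; MZ at 8.200° ✓; |MZ| = 28.70 ✓; ∠MZW = 73.50° ✓; |ZW| = 22.00 ✓; ∠(ZW, WB) = 90.00° ✓; |WB| = 17.80 ✗.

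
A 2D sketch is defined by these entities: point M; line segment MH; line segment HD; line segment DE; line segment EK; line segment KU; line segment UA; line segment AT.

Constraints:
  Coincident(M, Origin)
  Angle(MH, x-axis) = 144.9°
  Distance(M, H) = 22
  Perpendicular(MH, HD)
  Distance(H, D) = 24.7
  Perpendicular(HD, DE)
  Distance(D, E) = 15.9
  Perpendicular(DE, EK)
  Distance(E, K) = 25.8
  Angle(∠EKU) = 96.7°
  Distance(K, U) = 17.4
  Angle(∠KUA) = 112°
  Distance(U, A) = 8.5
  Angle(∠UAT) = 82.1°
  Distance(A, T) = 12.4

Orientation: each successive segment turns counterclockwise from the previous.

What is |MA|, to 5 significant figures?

27.802

∠EKU = 96.7° gives KU at 138.20° from the x-axis; with |KU| = 17.4, U = (-17.329, 16.005). ∠KUA = 112.0° gives UA at -153.80° from the x-axis; with |UA| = 8.5, A = (-24.956, 12.252). Then |MA| = |A − M| = 27.802.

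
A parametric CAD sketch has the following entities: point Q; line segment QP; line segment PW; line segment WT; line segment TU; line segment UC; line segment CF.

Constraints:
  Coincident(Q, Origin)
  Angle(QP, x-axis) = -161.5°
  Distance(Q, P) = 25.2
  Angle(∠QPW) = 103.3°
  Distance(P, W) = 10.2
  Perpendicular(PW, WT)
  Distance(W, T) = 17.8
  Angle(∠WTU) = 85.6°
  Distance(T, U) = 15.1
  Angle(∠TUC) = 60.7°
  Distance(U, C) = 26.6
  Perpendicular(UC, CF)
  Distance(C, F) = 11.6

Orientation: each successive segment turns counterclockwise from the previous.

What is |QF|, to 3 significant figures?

34.6

Q is at the origin; QP runs at -161.5° with length 25.2, so P = (-23.9, -8.00). ∠QPW = 103.3° gives PW at -84.8° from the x-axis; with |PW| = 10.2, W = (-23.0, -18.2). PW ⟂ WT, so WT runs at 5.20°; with |WT| = 17.8, T = (-5.25, -16.5). ∠WTU = 85.6° gives TU at 99.6° from the x-axis; with |TU| = 15.1, U = (-7.76, -1.65). ∠TUC = 60.7° gives UC at -141° from the x-axis; with |UC| = 26.6, C = (-28.5, -18.4). The perpendicularity gives CF at right angles to UC, so CF runs at -51.1°; with |CF| = 11.6, F = (-21.2, -27.4). Then |QF| = |F − Q| = 34.6.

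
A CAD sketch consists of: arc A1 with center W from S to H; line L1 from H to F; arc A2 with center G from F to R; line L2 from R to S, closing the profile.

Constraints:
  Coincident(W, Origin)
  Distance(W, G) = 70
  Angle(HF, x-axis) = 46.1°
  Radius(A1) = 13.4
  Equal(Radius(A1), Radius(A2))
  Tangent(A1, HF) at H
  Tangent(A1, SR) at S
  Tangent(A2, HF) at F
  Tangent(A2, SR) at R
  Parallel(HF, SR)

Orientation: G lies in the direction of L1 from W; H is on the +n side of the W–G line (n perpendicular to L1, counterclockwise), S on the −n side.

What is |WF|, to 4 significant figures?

71.27

Tangency of A1 to both parallel lines with radius 13.4 puts H and S at W ± 13.4·n: H = (-9.655, 9.292), S = (9.655, -9.292). Equal radii place F and R the same way about G: F = G + 13.4·n = (38.88, 59.73), R = G − 13.4·n = (58.19, 41.15). Then |WF| = |F − W| = 71.27.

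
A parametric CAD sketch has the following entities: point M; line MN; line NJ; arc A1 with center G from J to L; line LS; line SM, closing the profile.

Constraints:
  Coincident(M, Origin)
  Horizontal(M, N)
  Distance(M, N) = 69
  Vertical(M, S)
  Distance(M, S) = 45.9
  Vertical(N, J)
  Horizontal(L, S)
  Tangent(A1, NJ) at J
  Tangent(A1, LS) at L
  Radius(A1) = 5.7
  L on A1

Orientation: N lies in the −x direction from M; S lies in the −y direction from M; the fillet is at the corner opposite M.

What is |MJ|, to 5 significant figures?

79.856

M is at the origin; M and N share the same y with |MN| = 69.0 and N on the −x side, so N = (-69.000, 0.0000). M and S share the same x with |MS| = 45.9 and S on the −y side, so S = (0.0000, -45.900). The virtual corner opposite M is at (-69.000, -45.900). Since A1 is tangent to NJ there, GJ ⟂ NJ and since A1 is tangent to LS there, GL ⟂ LS, with radius 5.7, so the center G sits 5.7 in from both sides at G = (-63.300, -40.200). That places the tangent points at J = (-69.000, -40.200) on NJ and L = (-63.300, -45.900) on LS. Then |MJ| = |J − M| = 79.856.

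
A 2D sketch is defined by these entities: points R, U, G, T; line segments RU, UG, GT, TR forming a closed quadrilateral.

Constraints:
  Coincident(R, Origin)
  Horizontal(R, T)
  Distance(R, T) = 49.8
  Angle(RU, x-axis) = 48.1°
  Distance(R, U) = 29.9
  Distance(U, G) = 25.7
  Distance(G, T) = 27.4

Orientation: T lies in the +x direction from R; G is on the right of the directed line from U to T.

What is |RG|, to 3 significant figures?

22.8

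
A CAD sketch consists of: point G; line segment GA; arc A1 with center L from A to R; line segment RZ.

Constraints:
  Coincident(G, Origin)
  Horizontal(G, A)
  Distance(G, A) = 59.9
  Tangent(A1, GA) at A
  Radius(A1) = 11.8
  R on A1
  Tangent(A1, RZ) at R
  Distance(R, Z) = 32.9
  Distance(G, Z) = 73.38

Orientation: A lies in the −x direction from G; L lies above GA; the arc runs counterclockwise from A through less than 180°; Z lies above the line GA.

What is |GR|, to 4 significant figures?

50.67

Checks: |LA| = 11.80 ✓; |LR| = 11.80 ✓; ∠(LR, RZ) = 90.00° ✓; |RZ| = 32.90 ✓; |GZ| = 73.38 ✓.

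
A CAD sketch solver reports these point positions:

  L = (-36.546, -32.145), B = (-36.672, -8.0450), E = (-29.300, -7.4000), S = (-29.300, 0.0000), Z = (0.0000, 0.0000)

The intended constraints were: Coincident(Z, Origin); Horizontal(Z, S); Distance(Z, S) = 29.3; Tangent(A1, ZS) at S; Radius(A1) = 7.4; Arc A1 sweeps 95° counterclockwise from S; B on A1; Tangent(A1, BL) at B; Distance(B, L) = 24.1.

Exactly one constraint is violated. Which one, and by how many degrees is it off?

Tangent(A1, BL) at B — off by 4.70°.

Z = (0.00, 0.00) ✓; Z.y = 0.00, S.y = 0.00 ✓; |ZS| = 29.30 ✓; ∠(ES, SZ) = 90.00° ✓; |ES| = 7.400 ✓; bearing(E→B) − bearing(E→S) = 95.00° ✓; |EB| = 7.400 ✓; ∠(EB, BL) = 94.70° ✗; |BL| = 24.10 ✓.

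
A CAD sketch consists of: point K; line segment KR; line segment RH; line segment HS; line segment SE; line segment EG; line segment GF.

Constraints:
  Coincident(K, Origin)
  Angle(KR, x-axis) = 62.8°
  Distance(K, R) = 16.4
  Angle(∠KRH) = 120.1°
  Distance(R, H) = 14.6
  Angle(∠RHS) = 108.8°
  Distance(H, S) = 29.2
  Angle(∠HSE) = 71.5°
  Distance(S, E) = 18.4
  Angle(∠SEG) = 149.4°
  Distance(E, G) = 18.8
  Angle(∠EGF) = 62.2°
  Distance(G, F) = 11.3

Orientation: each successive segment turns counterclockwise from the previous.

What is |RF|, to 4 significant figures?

12.32

K is at the origin; KR runs at 62.8° with length 16.4, so R = (7.496, 14.59). ∠KRH = 120.1° gives RH at 122.7° from the x-axis; with |RH| = 14.6, H = (-0.3911, 26.87). ∠RHS = 108.8° gives HS at -166.1° from the x-axis; with |HS| = 29.2, S = (-28.74, 19.86). ∠HSE = 71.5° gives SE at -57.60° from the x-axis; with |SE| = 18.4, E = (-18.88, 4.322). ∠SEG = 149.4° gives EG at -27.00° from the x-axis; with |EG| = 18.8, G = (-2.126, -4.213). ∠EGF = 62.2° gives GF at 90.80° from the x-axis; with |GF| = 11.3, F = (-2.284, 7.086). Then |RF| = |F − R| = 12.32.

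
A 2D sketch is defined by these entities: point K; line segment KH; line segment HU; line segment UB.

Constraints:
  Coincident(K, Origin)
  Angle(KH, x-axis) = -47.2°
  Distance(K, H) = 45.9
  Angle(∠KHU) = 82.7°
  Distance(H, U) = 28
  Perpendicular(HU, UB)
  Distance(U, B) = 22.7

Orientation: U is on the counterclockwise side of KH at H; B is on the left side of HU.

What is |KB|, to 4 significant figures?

31.82

K is at the origin; KH runs at -47.2° with length 45.9, so H = 45.9·(cos -47.2°, sin -47.2°) = (31.19, -33.68). ∠KHU = 82.7°, so HU runs at -47.2° + (180° − 82.7°) = 50.10° from the x-axis; with |HU| = 28.0, U = H + 28.0·(cos 50.10°, sin 50.10°) = (49.15, -12.20). HU ⟂ UB; with |UB| = 22.7 on the left of HU, B = U + 22.7·(-0.7672, 0.6414) = (31.73, 2.363). Then |KB| = |B − K| = 31.82.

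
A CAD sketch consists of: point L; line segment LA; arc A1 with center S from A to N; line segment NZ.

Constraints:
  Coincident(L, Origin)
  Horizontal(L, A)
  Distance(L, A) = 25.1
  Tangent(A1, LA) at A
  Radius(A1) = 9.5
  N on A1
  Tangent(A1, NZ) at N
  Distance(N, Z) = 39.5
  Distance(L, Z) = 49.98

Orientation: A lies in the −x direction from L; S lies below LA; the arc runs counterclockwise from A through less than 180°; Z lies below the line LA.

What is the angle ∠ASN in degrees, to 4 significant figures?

120.9°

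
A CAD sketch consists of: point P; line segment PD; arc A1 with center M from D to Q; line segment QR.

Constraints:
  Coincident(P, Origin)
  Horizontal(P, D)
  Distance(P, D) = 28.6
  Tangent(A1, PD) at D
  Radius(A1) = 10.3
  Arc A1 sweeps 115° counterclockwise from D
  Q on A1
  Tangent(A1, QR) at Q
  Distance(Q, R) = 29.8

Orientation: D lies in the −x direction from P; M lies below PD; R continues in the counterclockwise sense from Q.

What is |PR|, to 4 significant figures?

48.76

On A1, D sits at bearing 90° from M; a 115° counterclockwise sweep puts Q at bearing 205°, so Q = M + 10.3·(cos 205°, sin 205°) = (-37.93, -14.65). Tangency of A1 to QR means the radius MQ is perpendicular to QR, so QR runs along (−sin 205°, cos 205°); with |QR| = 29.8, R = (-25.34, -41.66). Then |PR| = |R − P| = 48.76.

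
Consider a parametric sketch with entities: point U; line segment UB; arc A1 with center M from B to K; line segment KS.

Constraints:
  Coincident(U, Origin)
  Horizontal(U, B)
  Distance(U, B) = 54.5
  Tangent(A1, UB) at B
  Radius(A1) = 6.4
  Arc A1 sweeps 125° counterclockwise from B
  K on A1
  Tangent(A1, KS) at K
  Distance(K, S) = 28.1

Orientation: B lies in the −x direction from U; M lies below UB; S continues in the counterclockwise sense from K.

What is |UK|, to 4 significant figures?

60.59

U is at the origin; UB is horizontal with |UB| = 54.5 and B on the −x side, so B = (-54.50, 0.000). Tangency of A1 to UB means the radius MB is perpendicular to UB, so M = B + (0, -6.4) = (-54.50, -6.400). On A1, B sits at bearing 90° from M; a 125° counterclockwise sweep puts K at bearing 215°, so K = M + 6.4·(cos 215°, sin 215°) = (-59.74, -10.07). Then |UK| = |K − U| = 60.59.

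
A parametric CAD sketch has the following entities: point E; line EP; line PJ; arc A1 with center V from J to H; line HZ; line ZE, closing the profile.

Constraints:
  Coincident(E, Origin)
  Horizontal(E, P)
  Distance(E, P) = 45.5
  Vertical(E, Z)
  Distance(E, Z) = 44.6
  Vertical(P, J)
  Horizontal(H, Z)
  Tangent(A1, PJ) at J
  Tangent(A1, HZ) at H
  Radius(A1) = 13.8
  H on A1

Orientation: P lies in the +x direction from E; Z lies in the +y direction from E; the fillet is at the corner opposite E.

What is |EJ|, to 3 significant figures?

54.9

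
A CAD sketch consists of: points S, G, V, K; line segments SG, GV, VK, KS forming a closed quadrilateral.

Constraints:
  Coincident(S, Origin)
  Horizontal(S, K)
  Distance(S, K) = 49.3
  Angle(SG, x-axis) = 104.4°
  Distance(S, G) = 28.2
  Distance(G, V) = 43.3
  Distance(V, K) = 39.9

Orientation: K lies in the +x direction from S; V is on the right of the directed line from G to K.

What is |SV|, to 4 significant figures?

16.40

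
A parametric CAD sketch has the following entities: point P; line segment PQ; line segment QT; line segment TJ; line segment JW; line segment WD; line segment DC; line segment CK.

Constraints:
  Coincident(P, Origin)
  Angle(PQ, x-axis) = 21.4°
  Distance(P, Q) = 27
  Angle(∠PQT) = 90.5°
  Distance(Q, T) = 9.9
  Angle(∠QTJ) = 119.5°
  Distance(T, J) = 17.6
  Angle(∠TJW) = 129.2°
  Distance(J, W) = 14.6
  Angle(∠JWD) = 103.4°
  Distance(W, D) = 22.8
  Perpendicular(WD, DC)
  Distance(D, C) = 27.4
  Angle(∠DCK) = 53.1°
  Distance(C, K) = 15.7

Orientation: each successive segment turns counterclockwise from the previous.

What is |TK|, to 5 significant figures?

10.625

The perpendicularity gives DC at right angles to WD, so DC runs at 28.800°; with |DC| = 27.4, C = (28.384, 5.1453). ∠DCK = 53.1° gives CK at 155.70° from the x-axis; with |CK| = 15.7, K = (14.075, 11.606). Then |TK| = |K − T| = 10.625.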